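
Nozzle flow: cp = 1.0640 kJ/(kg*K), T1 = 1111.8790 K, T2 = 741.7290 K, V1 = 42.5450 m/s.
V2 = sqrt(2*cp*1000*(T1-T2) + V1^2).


dT = 370.1500 K
2*cp*1000*dT = 787679.2000
V1^2 = 1810.0770
V2 = sqrt(789489.2770) = 888.5321 m/s

888.5321 m/s


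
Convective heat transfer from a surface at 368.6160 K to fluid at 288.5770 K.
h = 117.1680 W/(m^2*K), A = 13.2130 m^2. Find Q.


dT = 80.0390 K
Q = 117.1680 * 13.2130 * 80.0390 = 123911.6402 W

123911.6402 W


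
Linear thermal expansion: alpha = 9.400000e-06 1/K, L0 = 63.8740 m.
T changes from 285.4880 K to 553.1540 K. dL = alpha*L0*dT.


dT = 267.6660 K
dL = 9.400000e-06 * 63.8740 * 267.6660 = 0.160711 m
L_final = 64.034711 m

dL = 0.160711 m


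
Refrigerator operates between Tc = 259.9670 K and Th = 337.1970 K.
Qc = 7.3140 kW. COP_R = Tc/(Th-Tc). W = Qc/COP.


COP = 259.9670 / 77.2300 = 3.3661
W = 7.3140 / 3.3661 = 2.1728 kW

COP = 3.3661, W = 2.1728 kW


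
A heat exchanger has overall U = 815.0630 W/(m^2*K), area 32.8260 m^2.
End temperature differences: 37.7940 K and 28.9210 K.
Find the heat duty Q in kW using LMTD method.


LMTD = 33.1599 K
Q = 815.0630 * 32.8260 * 33.1599 = 887201.1681 W = 887.2012 kW

887.2012 kW


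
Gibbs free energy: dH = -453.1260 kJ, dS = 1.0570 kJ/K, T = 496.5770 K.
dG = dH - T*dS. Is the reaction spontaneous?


T*dS = 496.5770 * 1.0570 = 524.8819 kJ
dG = -453.1260 - 524.8819 = -978.0079 kJ (spontaneous)

dG = -978.0079 kJ, spontaneous


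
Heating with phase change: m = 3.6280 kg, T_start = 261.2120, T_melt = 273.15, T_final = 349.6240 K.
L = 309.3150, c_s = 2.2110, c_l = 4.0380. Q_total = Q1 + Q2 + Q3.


Q1 (sensible, solid) = 3.6280 * 2.2110 * 11.9380 = 95.7608 kJ
Q2 (latent) = 3.6280 * 309.3150 = 1122.1948 kJ
Q3 (sensible, liquid) = 3.6280 * 4.0380 * 76.4740 = 1120.3337 kJ
Q_total = 2338.2893 kJ

2338.2893 kJ


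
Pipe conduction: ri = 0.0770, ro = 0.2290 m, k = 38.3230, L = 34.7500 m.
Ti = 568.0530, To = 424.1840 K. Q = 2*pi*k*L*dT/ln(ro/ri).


dT = 143.8690 K
ln(ro/ri) = 1.0899
Q = 2*pi*38.3230*34.7500*143.8690 / 1.0899 = 1104506.1579 W

1104506.1579 W


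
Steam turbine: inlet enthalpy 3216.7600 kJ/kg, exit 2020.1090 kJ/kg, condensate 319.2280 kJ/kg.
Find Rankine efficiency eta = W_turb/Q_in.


W = 1196.6510 kJ/kg
Q_in = 2897.5320 kJ/kg
eta = 0.4130 = 41.2990%

eta = 41.2990%


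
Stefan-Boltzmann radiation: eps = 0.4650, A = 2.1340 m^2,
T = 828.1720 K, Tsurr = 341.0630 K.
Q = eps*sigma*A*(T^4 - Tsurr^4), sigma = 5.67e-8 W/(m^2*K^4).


T^4 = 4.7042e+11
Tsurr^4 = 1.3531e+10
Q = 0.4650 * 5.67e-8 * 2.1340 * 4.5688e+11 = 25706.1575 W

25706.1575 W


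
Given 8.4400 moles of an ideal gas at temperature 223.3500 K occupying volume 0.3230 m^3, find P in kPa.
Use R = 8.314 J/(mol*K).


P = nRT/V = 8.4400 * 8.314 * 223.3500 / 0.3230
= 15672.5052 / 0.3230 = 48521.6880 Pa = 48.5217 kPa

48.5217 kPa


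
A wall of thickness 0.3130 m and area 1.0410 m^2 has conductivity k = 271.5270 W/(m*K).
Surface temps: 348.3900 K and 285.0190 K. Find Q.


dT = 63.3710 K
Q = 271.5270 * 1.0410 * 63.3710 / 0.3130 = 57228.1852 W

57228.1852 W


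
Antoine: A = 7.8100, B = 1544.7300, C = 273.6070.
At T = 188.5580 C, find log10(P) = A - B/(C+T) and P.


C+T = 462.1650
B/(C+T) = 3.3424
log10(P) = 7.8100 - 3.3424 = 4.4676
P = 10^4.4676 = 29350.9578 mmHg

29350.9578 mmHg


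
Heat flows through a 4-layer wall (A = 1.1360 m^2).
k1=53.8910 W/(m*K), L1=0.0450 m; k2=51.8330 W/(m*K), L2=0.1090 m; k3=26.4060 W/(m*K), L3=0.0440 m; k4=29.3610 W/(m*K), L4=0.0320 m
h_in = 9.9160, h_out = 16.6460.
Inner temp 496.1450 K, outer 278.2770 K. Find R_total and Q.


R_conv_in = 1/(9.9160*1.1360) = 0.0888
R_1 = 0.0450/(53.8910*1.1360) = 0.0007
R_2 = 0.1090/(51.8330*1.1360) = 0.0019
R_3 = 0.0440/(26.4060*1.1360) = 0.0015
R_4 = 0.0320/(29.3610*1.1360) = 0.0010
R_conv_out = 1/(16.6460*1.1360) = 0.0529
R_total = 0.1467 K/W
Q = 217.8680 / 0.1467 = 1485.4425 W

R_total = 0.1467 K/W, Q = 1485.4425 W


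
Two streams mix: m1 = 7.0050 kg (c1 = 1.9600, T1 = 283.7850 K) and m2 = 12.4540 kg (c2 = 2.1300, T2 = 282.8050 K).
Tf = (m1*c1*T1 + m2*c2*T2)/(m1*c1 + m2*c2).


num = 11398.2852
den = 40.2568
Tf = 283.1392 K

283.1392 K


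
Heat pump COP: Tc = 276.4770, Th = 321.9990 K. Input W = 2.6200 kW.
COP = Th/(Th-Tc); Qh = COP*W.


COP = 321.9990 / 45.5220 = 7.0735
Qh = 7.0735 * 2.6200 = 18.5325 kW

COP = 7.0735, Qh = 18.5325 kW


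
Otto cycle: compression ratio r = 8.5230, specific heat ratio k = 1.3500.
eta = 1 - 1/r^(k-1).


r^(k-1) = 2.1169
eta = 1 - 1/2.1169 = 0.5276 = 52.7619%

52.7619%


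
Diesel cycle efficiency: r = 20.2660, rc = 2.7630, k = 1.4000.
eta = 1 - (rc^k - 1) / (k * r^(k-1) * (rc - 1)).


r^(k-1) = 3.3320
rc^k = 4.1489
eta = 0.6171 = 61.7112%

61.7112%


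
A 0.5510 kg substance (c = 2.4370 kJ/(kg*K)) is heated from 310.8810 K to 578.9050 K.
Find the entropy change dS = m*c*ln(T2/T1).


T2/T1 = 1.8621
ln(T2/T1) = 0.6217
dS = 0.5510 * 2.4370 * 0.6217 = 0.8348 kJ/K

0.8348 kJ/K


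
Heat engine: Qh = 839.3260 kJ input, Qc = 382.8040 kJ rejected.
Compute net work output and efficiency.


W = 839.3260 - 382.8040 = 456.5220 kJ
eta = 456.5220 / 839.3260 = 0.5439 = 54.3915%

W = 456.5220 kJ, eta = 54.3915%


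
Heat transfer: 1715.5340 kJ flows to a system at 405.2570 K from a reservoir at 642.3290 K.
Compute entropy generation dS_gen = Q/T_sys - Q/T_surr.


dS_sys = 1715.5340/405.2570 = 4.2332 kJ/K
dS_surr = -1715.5340/642.3290 = -2.6708 kJ/K
dS_gen = 4.2332 - 2.6708 = 1.5624 kJ/K (irreversible)

dS_gen = 1.5624 kJ/K, irreversible


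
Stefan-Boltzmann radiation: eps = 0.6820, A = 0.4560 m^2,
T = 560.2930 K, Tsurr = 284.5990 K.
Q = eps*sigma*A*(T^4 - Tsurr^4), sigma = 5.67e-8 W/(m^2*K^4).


T^4 = 9.8551e+10
Tsurr^4 = 6.5604e+09
Q = 0.6820 * 5.67e-8 * 0.4560 * 9.1990e+10 = 1622.0911 W

1622.0911 W


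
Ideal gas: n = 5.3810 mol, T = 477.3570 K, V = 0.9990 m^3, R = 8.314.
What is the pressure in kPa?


P = nRT/V = 5.3810 * 8.314 * 477.3570 / 0.9990
= 21355.8228 / 0.9990 = 21377.2000 Pa = 21.3772 kPa

21.3772 kPa


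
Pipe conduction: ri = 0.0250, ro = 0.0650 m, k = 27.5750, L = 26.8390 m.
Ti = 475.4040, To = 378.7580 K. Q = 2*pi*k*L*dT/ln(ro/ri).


dT = 96.6460 K
ln(ro/ri) = 0.9555
Q = 2*pi*27.5750*26.8390*96.6460 / 0.9555 = 470337.6127 W

470337.6127 W


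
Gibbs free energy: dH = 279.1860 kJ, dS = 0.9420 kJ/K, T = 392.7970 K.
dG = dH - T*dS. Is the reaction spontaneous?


T*dS = 392.7970 * 0.9420 = 370.0148 kJ
dG = 279.1860 - 370.0148 = -90.8288 kJ (spontaneous)

dG = -90.8288 kJ, spontaneous


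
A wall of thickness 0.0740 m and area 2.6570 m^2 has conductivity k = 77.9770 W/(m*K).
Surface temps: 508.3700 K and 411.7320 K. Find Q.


dT = 96.6380 K
Q = 77.9770 * 2.6570 * 96.6380 / 0.0740 = 270566.6663 W

270566.6663 W


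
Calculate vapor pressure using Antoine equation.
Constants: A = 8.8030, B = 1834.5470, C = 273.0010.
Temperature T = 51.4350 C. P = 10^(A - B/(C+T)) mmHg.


C+T = 324.4360
B/(C+T) = 5.6546
log10(P) = 8.8030 - 5.6546 = 3.1484
P = 10^3.1484 = 1407.4311 mmHg

1407.4311 mmHg


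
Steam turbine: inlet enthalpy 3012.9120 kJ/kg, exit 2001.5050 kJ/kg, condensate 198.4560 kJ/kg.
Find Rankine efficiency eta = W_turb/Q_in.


W = 1011.4070 kJ/kg
Q_in = 2814.4560 kJ/kg
eta = 0.3594 = 35.9361%

eta = 35.9361%


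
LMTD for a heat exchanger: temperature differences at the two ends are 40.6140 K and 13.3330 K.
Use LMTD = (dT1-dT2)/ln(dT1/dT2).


dT1/dT2 = 3.0461
ln(dT1/dT2) = 1.1139
LMTD = 27.2810 / 1.1139 = 24.4921 K

24.4921 K


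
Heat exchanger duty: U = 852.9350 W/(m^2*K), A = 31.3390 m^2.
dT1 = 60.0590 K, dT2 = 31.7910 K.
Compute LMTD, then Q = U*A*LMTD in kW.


LMTD = 44.4365 K
Q = 852.9350 * 31.3390 * 44.4365 = 1187792.5410 W = 1187.7925 kW

1187.7925 kW


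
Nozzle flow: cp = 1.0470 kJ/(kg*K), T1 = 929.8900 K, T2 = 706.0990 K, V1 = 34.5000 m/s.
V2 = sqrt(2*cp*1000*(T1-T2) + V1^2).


dT = 223.7910 K
2*cp*1000*dT = 468618.3540
V1^2 = 1190.2500
V2 = sqrt(469808.6040) = 685.4259 m/s

685.4259 m/s


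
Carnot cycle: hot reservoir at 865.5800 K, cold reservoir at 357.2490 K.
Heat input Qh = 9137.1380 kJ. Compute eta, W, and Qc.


eta = 1 - 357.2490/865.5800 = 0.5873
W = 0.5873 * 9137.1380 = 5365.9864 kJ
Qc = 9137.1380 - 5365.9864 = 3771.1516 kJ

eta = 58.7272%, W = 5365.9864 kJ, Qc = 3771.1516 kJ


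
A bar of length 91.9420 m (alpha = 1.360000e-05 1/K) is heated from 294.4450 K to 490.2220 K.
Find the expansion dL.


dT = 195.7770 K
dL = 1.360000e-05 * 91.9420 * 195.7770 = 0.244802 m
L_final = 92.186802 m

dL = 0.244802 m


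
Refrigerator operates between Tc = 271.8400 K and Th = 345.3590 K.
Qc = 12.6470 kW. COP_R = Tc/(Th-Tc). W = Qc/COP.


COP = 271.8400 / 73.5190 = 3.6975
W = 12.6470 / 3.6975 = 3.4204 kW

COP = 3.6975, W = 3.4204 kW


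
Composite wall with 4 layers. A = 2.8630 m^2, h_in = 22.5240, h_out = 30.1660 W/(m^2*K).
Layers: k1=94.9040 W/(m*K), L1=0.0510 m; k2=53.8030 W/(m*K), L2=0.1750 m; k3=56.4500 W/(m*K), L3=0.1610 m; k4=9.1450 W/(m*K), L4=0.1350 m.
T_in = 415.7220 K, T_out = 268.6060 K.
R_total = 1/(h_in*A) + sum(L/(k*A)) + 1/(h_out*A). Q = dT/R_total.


R_conv_in = 1/(22.5240*2.8630) = 0.0155
R_1 = 0.0510/(94.9040*2.8630) = 0.0002
R_2 = 0.1750/(53.8030*2.8630) = 0.0011
R_3 = 0.1610/(56.4500*2.8630) = 0.0010
R_4 = 0.1350/(9.1450*2.8630) = 0.0052
R_conv_out = 1/(30.1660*2.8630) = 0.0116
R_total = 0.0346 K/W
Q = 147.1160 / 0.0346 = 4256.5727 W

R_total = 0.0346 K/W, Q = 4256.5727 W


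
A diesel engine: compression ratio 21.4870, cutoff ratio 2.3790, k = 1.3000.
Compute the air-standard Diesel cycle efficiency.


r^(k-1) = 2.5099
rc^k = 3.0854
eta = 0.5365 = 53.6520%

53.6520%


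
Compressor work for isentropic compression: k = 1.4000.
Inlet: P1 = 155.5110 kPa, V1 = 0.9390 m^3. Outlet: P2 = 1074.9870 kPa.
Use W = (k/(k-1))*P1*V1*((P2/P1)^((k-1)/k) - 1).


(k-1)/k = 0.2857
(P2/P1)^exp = 1.7374
W = 3.5000 * 155.5110 * 0.9390 * (1.7374 - 1) = 376.8712 kJ

376.8712 kJ


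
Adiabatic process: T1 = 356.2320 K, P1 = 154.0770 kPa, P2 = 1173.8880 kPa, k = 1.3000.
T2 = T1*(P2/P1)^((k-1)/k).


(k-1)/k = 0.2308
(P2/P1)^exp = 1.5978
T2 = 356.2320 * 1.5978 = 569.1749 K

569.1749 K


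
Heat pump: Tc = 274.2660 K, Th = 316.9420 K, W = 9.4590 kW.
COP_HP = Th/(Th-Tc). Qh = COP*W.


COP = 316.9420 / 42.6760 = 7.4267
Qh = 7.4267 * 9.4590 = 70.2492 kW

COP = 7.4267, Qh = 70.2492 kW


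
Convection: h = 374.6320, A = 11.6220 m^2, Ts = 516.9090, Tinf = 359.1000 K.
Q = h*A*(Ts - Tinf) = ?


dT = 157.8090 K
Q = 374.6320 * 11.6220 * 157.8090 = 687096.1416 W

687096.1416 W


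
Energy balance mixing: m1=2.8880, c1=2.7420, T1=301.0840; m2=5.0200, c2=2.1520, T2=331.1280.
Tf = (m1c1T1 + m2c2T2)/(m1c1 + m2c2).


num = 5961.4419
den = 18.7219
Tf = 318.4202 K

318.4202 K


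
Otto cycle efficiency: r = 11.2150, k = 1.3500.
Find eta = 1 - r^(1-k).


r^(k-1) = 2.3304
eta = 1 - 1/2.3304 = 0.5709 = 57.0888%

57.0888%


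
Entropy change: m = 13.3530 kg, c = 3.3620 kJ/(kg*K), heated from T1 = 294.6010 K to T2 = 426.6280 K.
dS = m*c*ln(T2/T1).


T2/T1 = 1.4482
ln(T2/T1) = 0.3703
dS = 13.3530 * 3.3620 * 0.3703 = 16.6234 kJ/K

16.6234 kJ/K


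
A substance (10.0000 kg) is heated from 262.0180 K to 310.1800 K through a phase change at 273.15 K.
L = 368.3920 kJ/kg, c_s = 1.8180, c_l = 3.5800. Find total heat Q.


Q1 (sensible, solid) = 10.0000 * 1.8180 * 11.1320 = 202.3798 kJ
Q2 (latent) = 10.0000 * 368.3920 = 3683.9200 kJ
Q3 (sensible, liquid) = 10.0000 * 3.5800 * 37.0300 = 1325.6740 kJ
Q_total = 5211.9738 kJ

5211.9738 kJ


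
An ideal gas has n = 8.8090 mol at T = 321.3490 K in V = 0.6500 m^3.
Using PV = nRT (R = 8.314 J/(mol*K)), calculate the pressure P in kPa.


P = nRT/V = 8.8090 * 8.314 * 321.3490 / 0.6500
= 23534.9664 / 0.6500 = 36207.6406 Pa = 36.2076 kPa

36.2076 kPa


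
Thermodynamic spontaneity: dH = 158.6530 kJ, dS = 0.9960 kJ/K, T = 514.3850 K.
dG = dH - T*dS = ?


T*dS = 514.3850 * 0.9960 = 512.3275 kJ
dG = 158.6530 - 512.3275 = -353.6745 kJ (spontaneous)

dG = -353.6745 kJ, spontaneous


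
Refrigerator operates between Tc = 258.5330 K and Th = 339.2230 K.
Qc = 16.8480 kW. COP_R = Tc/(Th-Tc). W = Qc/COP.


COP = 258.5330 / 80.6900 = 3.2040
W = 16.8480 / 3.2040 = 5.2584 kW

COP = 3.2040, W = 5.2584 kW


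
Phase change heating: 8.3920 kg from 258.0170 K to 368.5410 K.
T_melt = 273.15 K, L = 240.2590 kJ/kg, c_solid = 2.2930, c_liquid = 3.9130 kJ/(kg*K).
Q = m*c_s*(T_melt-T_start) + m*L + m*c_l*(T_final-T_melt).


Q1 (sensible, solid) = 8.3920 * 2.2930 * 15.1330 = 291.2021 kJ
Q2 (latent) = 8.3920 * 240.2590 = 2016.2535 kJ
Q3 (sensible, liquid) = 8.3920 * 3.9130 * 95.3910 = 3132.4397 kJ
Q_total = 5439.8954 kJ

5439.8954 kJ


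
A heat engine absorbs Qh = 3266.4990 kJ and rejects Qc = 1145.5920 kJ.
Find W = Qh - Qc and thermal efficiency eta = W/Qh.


W = 3266.4990 - 1145.5920 = 2120.9070 kJ
eta = 2120.9070 / 3266.4990 = 0.6493 = 64.9291%

W = 2120.9070 kJ, eta = 64.9291%


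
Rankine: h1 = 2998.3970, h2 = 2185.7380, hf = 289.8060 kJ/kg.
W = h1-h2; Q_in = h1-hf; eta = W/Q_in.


W = 812.6590 kJ/kg
Q_in = 2708.5910 kJ/kg
eta = 0.3000 = 30.0030%

eta = 30.0030%


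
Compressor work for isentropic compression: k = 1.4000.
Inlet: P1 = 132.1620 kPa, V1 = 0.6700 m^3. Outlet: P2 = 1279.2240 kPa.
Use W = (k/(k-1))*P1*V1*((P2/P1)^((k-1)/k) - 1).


(k-1)/k = 0.2857
(P2/P1)^exp = 1.9128
W = 3.5000 * 132.1620 * 0.6700 * (1.9128 - 1) = 282.8935 kJ

282.8935 kJ


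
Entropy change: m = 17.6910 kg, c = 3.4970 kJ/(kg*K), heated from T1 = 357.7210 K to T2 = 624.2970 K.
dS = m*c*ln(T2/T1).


T2/T1 = 1.7452
ln(T2/T1) = 0.5569
dS = 17.6910 * 3.4970 * 0.5569 = 34.4512 kJ/K

34.4512 kJ/K


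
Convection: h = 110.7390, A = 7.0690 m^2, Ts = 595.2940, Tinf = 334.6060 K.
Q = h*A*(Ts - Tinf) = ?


dT = 260.6880 K
Q = 110.7390 * 7.0690 * 260.6880 = 204070.2137 W

204070.2137 W


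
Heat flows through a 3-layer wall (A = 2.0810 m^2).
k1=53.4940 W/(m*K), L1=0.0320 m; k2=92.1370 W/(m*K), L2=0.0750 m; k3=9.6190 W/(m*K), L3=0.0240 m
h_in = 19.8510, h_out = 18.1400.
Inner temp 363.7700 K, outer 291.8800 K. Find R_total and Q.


R_conv_in = 1/(19.8510*2.0810) = 0.0242
R_1 = 0.0320/(53.4940*2.0810) = 0.0003
R_2 = 0.0750/(92.1370*2.0810) = 0.0004
R_3 = 0.0240/(9.6190*2.0810) = 0.0012
R_conv_out = 1/(18.1400*2.0810) = 0.0265
R_total = 0.0526 K/W
Q = 71.8900 / 0.0526 = 1367.3702 W

R_total = 0.0526 K/W, Q = 1367.3702 W


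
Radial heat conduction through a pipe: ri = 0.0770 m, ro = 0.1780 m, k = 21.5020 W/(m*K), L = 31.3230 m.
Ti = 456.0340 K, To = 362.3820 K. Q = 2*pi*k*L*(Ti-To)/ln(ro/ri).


dT = 93.6520 K
ln(ro/ri) = 0.8380
Q = 2*pi*21.5020*31.3230*93.6520 / 0.8380 = 472940.4381 W

472940.4381 W


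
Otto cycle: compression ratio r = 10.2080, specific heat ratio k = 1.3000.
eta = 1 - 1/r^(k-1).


r^(k-1) = 2.0076
eta = 1 - 1/2.0076 = 0.5019 = 50.1899%

50.1899%


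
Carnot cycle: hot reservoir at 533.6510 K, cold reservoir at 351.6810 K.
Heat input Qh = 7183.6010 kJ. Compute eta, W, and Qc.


eta = 1 - 351.6810/533.6510 = 0.3410
W = 0.3410 * 7183.6010 = 2449.5408 kJ
Qc = 7183.6010 - 2449.5408 = 4734.0602 kJ

eta = 34.0991%, W = 2449.5408 kJ, Qc = 4734.0602 kJ


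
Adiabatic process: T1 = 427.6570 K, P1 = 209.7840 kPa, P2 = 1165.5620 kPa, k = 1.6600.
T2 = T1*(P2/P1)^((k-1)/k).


(k-1)/k = 0.3976
(P2/P1)^exp = 1.9775
T2 = 427.6570 * 1.9775 = 845.6802 K

845.6802 K


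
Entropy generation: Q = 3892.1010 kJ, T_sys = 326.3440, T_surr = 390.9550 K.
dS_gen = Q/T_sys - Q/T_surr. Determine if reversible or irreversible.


dS_sys = 3892.1010/326.3440 = 11.9264 kJ/K
dS_surr = -3892.1010/390.9550 = -9.9554 kJ/K
dS_gen = 11.9264 - 9.9554 = 1.9710 kJ/K (irreversible)

dS_gen = 1.9710 kJ/K, irreversible


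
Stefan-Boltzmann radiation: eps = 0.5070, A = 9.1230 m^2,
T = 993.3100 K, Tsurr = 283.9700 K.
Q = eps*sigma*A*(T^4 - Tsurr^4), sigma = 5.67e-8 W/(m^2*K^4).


T^4 = 9.7351e+11
Tsurr^4 = 6.5026e+09
Q = 0.5070 * 5.67e-8 * 9.1230 * 9.6700e+11 = 253604.6881 W

253604.6881 W


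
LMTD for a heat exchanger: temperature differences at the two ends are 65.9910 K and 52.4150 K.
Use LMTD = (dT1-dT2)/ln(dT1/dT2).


dT1/dT2 = 1.2590
ln(dT1/dT2) = 0.2303
LMTD = 13.5760 / 0.2303 = 58.9427 K

58.9427 K


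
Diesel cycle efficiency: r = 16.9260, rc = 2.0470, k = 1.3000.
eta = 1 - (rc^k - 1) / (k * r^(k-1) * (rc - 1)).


r^(k-1) = 2.3365
rc^k = 2.5378
eta = 0.5165 = 51.6455%

51.6455%


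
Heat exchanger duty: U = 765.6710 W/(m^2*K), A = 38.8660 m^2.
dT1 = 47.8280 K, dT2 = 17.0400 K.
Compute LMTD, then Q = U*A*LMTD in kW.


LMTD = 29.8320 K
Q = 765.6710 * 38.8660 * 29.8320 = 887756.2604 W = 887.7563 kW

887.7563 kW


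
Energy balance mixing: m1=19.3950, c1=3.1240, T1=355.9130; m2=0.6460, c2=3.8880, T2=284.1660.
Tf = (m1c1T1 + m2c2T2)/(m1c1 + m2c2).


num = 22278.4865
den = 63.1016
Tf = 353.0572 K

353.0572 K


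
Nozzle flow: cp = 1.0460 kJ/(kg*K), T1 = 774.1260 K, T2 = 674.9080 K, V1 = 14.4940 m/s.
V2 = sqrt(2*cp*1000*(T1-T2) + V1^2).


dT = 99.2180 K
2*cp*1000*dT = 207564.0560
V1^2 = 210.0760
V2 = sqrt(207774.1320) = 455.8225 m/s

455.8225 m/s


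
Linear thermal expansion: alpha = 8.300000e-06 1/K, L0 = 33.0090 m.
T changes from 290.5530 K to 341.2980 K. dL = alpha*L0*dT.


dT = 50.7450 K
dL = 8.300000e-06 * 33.0090 * 50.7450 = 0.013903 m
L_final = 33.022903 m

dL = 0.013903 m


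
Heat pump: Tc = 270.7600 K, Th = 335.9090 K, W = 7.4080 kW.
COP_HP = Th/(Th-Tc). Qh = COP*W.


COP = 335.9090 / 65.1490 = 5.1560
Qh = 5.1560 * 7.4080 = 38.1957 kW

COP = 5.1560, Qh = 38.1957 kW


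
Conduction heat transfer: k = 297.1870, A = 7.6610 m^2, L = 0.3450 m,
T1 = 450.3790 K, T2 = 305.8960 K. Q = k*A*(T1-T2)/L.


dT = 144.4830 K
Q = 297.1870 * 7.6610 * 144.4830 / 0.3450 = 953482.9376 W

953482.9376 W


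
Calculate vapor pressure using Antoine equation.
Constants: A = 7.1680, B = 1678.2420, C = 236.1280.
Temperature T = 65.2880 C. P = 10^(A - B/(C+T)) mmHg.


C+T = 301.4160
B/(C+T) = 5.5679
log10(P) = 7.1680 - 5.5679 = 1.6001
P = 10^1.6001 = 39.8236 mmHg

39.8236 mmHg


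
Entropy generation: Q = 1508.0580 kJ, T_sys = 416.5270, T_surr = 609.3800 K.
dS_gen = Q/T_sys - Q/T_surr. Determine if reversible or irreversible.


dS_sys = 1508.0580/416.5270 = 3.6206 kJ/K
dS_surr = -1508.0580/609.3800 = -2.4747 kJ/K
dS_gen = 3.6206 - 2.4747 = 1.1458 kJ/K (irreversible)

dS_gen = 1.1458 kJ/K, irreversible


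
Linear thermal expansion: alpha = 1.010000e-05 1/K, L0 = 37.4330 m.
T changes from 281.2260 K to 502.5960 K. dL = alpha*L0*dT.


dT = 221.3700 K
dL = 1.010000e-05 * 37.4330 * 221.3700 = 0.083694 m
L_final = 37.516694 m

dL = 0.083694 m


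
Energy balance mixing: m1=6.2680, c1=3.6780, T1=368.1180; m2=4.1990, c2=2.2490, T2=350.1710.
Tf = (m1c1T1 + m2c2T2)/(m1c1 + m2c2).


num = 11793.3411
den = 32.4973
Tf = 362.9027 K

362.9027 K


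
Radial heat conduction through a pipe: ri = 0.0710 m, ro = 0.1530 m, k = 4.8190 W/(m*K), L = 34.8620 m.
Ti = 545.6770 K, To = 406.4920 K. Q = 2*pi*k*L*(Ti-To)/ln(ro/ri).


dT = 139.1850 K
ln(ro/ri) = 0.7678
Q = 2*pi*4.8190*34.8620*139.1850 / 0.7678 = 191362.6390 W

191362.6390 W


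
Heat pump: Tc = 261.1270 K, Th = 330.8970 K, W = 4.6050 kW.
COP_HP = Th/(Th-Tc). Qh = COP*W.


COP = 330.8970 / 69.7700 = 4.7427
Qh = 4.7427 * 4.6050 = 21.8401 kW

COP = 4.7427, Qh = 21.8401 kW


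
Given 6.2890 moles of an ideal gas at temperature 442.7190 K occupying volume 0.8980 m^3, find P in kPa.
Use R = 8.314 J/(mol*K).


P = nRT/V = 6.2890 * 8.314 * 442.7190 / 0.8980
= 23148.3359 / 0.8980 = 25777.6569 Pa = 25.7777 kPa

25.7777 kPa


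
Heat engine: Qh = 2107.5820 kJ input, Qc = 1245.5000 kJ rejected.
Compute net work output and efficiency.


W = 2107.5820 - 1245.5000 = 862.0820 kJ
eta = 862.0820 / 2107.5820 = 0.4090 = 40.9038%

W = 862.0820 kJ, eta = 40.9038%


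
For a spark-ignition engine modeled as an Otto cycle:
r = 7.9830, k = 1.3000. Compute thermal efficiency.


r^(k-1) = 1.8649
eta = 1 - 1/1.8649 = 0.4638 = 46.3771%

46.3771%


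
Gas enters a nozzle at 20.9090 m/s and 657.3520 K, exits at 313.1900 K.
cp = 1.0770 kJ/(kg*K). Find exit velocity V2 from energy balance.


dT = 344.1620 K
2*cp*1000*dT = 741324.9480
V1^2 = 437.1863
V2 = sqrt(741762.1343) = 861.2561 m/s

861.2561 m/s


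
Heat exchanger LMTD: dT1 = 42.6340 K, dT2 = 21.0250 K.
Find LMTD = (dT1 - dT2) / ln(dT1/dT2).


dT1/dT2 = 2.0278
ln(dT1/dT2) = 0.7069
LMTD = 21.6090 / 0.7069 = 30.5670 K

30.5670 K


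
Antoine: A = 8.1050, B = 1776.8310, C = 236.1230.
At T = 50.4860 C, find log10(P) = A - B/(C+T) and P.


C+T = 286.6090
B/(C+T) = 6.1995
log10(P) = 8.1050 - 6.1995 = 1.9055
P = 10^1.9055 = 80.4461 mmHg

80.4461 mmHg


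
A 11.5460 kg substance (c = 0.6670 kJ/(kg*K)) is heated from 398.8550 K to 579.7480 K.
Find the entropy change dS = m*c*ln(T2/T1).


T2/T1 = 1.4535
ln(T2/T1) = 0.3740
dS = 11.5460 * 0.6670 * 0.3740 = 2.8802 kJ/K

2.8802 kJ/K


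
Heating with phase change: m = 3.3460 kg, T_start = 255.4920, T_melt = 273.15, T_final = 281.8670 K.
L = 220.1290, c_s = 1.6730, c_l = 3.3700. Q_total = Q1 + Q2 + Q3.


Q1 (sensible, solid) = 3.3460 * 1.6730 * 17.6580 = 98.8470 kJ
Q2 (latent) = 3.3460 * 220.1290 = 736.5516 kJ
Q3 (sensible, liquid) = 3.3460 * 3.3700 * 8.7170 = 98.2931 kJ
Q_total = 933.6917 kJ

933.6917 kJ


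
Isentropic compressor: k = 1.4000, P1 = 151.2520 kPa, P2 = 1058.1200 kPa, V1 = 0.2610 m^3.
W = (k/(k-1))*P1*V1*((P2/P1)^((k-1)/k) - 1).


(k-1)/k = 0.2857
(P2/P1)^exp = 1.7433
W = 3.5000 * 151.2520 * 0.2610 * (1.7433 - 1) = 102.7058 kJ

102.7058 kJ


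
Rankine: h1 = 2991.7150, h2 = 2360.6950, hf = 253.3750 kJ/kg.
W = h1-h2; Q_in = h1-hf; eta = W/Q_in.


W = 631.0200 kJ/kg
Q_in = 2738.3400 kJ/kg
eta = 0.2304 = 23.0439%

eta = 23.0439%


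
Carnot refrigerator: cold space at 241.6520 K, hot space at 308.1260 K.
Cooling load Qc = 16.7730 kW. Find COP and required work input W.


COP = 241.6520 / 66.4740 = 3.6353
W = 16.7730 / 3.6353 = 4.6139 kW

COP = 3.6353, W = 4.6139 kW


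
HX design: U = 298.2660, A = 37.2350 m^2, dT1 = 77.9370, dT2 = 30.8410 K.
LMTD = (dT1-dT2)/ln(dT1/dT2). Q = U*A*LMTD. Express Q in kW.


LMTD = 50.8017 K
Q = 298.2660 * 37.2350 * 50.8017 = 564200.2048 W = 564.2002 kW

564.2002 kW


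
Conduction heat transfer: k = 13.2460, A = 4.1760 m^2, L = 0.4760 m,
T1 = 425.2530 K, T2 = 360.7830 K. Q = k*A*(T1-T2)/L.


dT = 64.4700 K
Q = 13.2460 * 4.1760 * 64.4700 / 0.4760 = 7491.9688 W

7491.9688 W


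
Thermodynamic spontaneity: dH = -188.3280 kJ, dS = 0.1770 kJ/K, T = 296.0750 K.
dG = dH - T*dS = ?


T*dS = 296.0750 * 0.1770 = 52.4053 kJ
dG = -188.3280 - 52.4053 = -240.7333 kJ (spontaneous)

dG = -240.7333 kJ, spontaneous


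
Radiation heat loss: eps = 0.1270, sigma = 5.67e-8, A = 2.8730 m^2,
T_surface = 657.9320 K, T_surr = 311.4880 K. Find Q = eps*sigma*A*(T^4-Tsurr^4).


T^4 = 1.8738e+11
Tsurr^4 = 9.4138e+09
Q = 0.1270 * 5.67e-8 * 2.8730 * 1.7797e+11 = 3681.8048 W

3681.8048 W


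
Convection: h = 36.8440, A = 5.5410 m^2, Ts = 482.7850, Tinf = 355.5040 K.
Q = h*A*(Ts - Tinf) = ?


dT = 127.2810 K
Q = 36.8440 * 5.5410 * 127.2810 = 25984.7476 W

25984.7476 W


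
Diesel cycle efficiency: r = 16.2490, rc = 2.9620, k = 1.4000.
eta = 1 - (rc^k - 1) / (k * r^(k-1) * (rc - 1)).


r^(k-1) = 3.0502
rc^k = 4.5732
eta = 0.5735 = 57.3520%

57.3520%


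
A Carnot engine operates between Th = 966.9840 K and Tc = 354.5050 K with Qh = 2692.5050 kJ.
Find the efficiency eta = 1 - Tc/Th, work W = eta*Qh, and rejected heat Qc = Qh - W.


eta = 1 - 354.5050/966.9840 = 0.6334
W = 0.6334 * 2692.5050 = 1705.4085 kJ
Qc = 2692.5050 - 1705.4085 = 987.0965 kJ

eta = 63.3391%, W = 1705.4085 kJ, Qc = 987.0965 kJ


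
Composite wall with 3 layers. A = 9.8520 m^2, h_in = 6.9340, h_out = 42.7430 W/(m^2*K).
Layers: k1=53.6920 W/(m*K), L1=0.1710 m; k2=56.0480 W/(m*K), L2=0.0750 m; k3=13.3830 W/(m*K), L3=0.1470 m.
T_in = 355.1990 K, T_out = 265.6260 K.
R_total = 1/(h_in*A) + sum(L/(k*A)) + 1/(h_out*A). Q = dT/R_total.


R_conv_in = 1/(6.9340*9.8520) = 0.0146
R_1 = 0.1710/(53.6920*9.8520) = 0.0003
R_2 = 0.0750/(56.0480*9.8520) = 0.0001
R_3 = 0.1470/(13.3830*9.8520) = 0.0011
R_conv_out = 1/(42.7430*9.8520) = 0.0024
R_total = 0.0186 K/W
Q = 89.5730 / 0.0186 = 4819.1083 W

R_total = 0.0186 K/W, Q = 4819.1083 W


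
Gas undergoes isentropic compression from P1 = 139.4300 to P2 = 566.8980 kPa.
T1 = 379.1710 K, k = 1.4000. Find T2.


(k-1)/k = 0.2857
(P2/P1)^exp = 1.4929
T2 = 379.1710 * 1.4929 = 566.0797 K

566.0797 K


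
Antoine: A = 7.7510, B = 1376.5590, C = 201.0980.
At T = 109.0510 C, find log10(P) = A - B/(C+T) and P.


C+T = 310.1490
B/(C+T) = 4.4384
log10(P) = 7.7510 - 4.4384 = 3.3126
P = 10^3.3126 = 2054.0943 mmHg

2054.0943 mmHg


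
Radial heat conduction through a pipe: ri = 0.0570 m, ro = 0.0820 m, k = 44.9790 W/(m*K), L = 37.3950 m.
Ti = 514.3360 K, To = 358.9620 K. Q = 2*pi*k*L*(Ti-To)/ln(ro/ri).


dT = 155.3740 K
ln(ro/ri) = 0.3637
Q = 2*pi*44.9790*37.3950*155.3740 / 0.3637 = 4515194.7235 W

4515194.7235 W


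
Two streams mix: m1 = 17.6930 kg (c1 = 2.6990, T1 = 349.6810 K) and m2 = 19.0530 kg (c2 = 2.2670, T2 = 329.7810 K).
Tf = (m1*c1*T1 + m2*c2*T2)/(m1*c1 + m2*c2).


num = 30942.7396
den = 90.9466
Tf = 340.2299 K

340.2299 K


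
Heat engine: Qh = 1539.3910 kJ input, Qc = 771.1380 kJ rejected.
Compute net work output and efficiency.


W = 1539.3910 - 771.1380 = 768.2530 kJ
eta = 768.2530 / 1539.3910 = 0.4991 = 49.9063%

W = 768.2530 kJ, eta = 49.9063%


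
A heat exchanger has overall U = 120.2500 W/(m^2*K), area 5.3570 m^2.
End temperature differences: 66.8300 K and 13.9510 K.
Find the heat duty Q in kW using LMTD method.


LMTD = 33.7540 K
Q = 120.2500 * 5.3570 * 33.7540 = 21743.6073 W = 21.7436 kW

21.7436 kW


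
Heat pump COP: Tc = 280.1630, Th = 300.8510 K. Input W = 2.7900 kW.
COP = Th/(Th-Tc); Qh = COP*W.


COP = 300.8510 / 20.6880 = 14.5423
Qh = 14.5423 * 2.7900 = 40.5730 kW

COP = 14.5423, Qh = 40.5730 kW


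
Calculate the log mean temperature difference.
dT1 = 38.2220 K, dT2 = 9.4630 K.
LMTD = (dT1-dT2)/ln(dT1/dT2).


dT1/dT2 = 4.0391
ln(dT1/dT2) = 1.3960
LMTD = 28.7590 / 1.3960 = 20.6007 K

20.6007 K


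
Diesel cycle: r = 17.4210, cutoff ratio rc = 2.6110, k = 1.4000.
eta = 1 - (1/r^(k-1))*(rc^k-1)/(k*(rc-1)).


r^(k-1) = 3.1364
rc^k = 3.8329
eta = 0.5995 = 59.9520%

59.9520%


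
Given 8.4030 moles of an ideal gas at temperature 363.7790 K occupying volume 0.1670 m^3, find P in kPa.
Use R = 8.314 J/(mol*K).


P = nRT/V = 8.4030 * 8.314 * 363.7790 / 0.1670
= 25414.5257 / 0.1670 = 152182.7884 Pa = 152.1828 kPa

152.1828 kPa


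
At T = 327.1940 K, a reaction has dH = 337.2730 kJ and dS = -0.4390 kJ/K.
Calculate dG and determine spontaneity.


T*dS = 327.1940 * -0.4390 = -143.6382 kJ
dG = 337.2730 + 143.6382 = 480.9112 kJ (non-spontaneous)

dG = 480.9112 kJ, non-spontaneous


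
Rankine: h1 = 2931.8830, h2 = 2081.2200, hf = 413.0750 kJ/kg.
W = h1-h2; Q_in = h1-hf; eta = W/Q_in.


W = 850.6630 kJ/kg
Q_in = 2518.8080 kJ/kg
eta = 0.3377 = 33.7724%

eta = 33.7724%


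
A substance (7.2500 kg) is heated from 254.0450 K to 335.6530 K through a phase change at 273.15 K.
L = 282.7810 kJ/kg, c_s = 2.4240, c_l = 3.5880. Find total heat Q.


Q1 (sensible, solid) = 7.2500 * 2.4240 * 19.1050 = 335.7513 kJ
Q2 (latent) = 7.2500 * 282.7810 = 2050.1622 kJ
Q3 (sensible, liquid) = 7.2500 * 3.5880 * 62.5030 = 1625.8905 kJ
Q_total = 4011.8041 kJ

4011.8041 kJ


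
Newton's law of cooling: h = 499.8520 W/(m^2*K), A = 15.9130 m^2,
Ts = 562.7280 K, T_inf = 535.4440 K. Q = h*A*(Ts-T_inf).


dT = 27.2840 K
Q = 499.8520 * 15.9130 * 27.2840 = 217020.8888 W

217020.8888 W


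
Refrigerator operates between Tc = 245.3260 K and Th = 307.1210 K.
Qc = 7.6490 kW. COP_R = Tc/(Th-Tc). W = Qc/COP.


COP = 245.3260 / 61.7950 = 3.9700
W = 7.6490 / 3.9700 = 1.9267 kW

COP = 3.9700, W = 1.9267 kW


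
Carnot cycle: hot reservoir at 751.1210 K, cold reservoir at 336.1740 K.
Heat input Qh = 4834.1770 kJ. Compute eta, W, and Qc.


eta = 1 - 336.1740/751.1210 = 0.5524
W = 0.5524 * 4834.1770 = 2670.5780 kJ
Qc = 4834.1770 - 2670.5780 = 2163.5990 kJ

eta = 55.2437%, W = 2670.5780 kJ, Qc = 2163.5990 kJ


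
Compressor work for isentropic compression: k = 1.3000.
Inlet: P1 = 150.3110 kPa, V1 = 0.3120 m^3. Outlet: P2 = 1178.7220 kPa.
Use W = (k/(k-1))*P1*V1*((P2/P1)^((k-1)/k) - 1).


(k-1)/k = 0.2308
(P2/P1)^exp = 1.6084
W = 4.3333 * 150.3110 * 0.3120 * (1.6084 - 1) = 123.6474 kJ

123.6474 kJ


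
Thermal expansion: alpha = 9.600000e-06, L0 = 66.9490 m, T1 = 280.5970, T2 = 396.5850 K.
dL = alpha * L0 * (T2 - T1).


dT = 115.9880 K
dL = 9.600000e-06 * 66.9490 * 115.9880 = 0.074547 m
L_final = 67.023547 m

dL = 0.074547 m


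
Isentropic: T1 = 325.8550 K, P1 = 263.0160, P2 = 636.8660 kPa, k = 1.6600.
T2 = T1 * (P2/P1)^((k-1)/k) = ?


(k-1)/k = 0.3976
(P2/P1)^exp = 1.4213
T2 = 325.8550 * 1.4213 = 463.1539 K

463.1539 K


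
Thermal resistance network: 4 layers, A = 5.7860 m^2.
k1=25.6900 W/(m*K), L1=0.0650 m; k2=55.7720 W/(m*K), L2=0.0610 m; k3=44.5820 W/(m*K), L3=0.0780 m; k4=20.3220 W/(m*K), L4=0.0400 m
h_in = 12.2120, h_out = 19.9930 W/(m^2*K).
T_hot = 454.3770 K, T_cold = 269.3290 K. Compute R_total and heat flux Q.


R_conv_in = 1/(12.2120*5.7860) = 0.0142
R_1 = 0.0650/(25.6900*5.7860) = 0.0004
R_2 = 0.0610/(55.7720*5.7860) = 0.0002
R_3 = 0.0780/(44.5820*5.7860) = 0.0003
R_4 = 0.0400/(20.3220*5.7860) = 0.0003
R_conv_out = 1/(19.9930*5.7860) = 0.0086
R_total = 0.0241 K/W
Q = 185.0480 / 0.0241 = 7689.1825 W

R_total = 0.0241 K/W, Q = 7689.1825 W


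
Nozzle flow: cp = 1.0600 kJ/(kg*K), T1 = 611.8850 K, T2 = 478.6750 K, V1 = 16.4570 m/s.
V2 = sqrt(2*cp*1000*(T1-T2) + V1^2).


dT = 133.2100 K
2*cp*1000*dT = 282405.2000
V1^2 = 270.8328
V2 = sqrt(282676.0328) = 531.6729 m/s

531.6729 m/s


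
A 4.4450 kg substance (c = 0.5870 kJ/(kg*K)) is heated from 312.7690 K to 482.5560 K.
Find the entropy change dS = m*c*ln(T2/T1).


T2/T1 = 1.5429
ln(T2/T1) = 0.4336
dS = 4.4450 * 0.5870 * 0.4336 = 1.1314 kJ/K

1.1314 kJ/K


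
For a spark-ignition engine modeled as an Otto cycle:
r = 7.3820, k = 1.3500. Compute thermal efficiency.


r^(k-1) = 2.0131
eta = 1 - 1/2.0131 = 0.5032 = 50.3249%

50.3249%


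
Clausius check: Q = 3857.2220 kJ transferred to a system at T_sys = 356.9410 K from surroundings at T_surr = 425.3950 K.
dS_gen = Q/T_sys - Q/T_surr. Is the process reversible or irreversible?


dS_sys = 3857.2220/356.9410 = 10.8063 kJ/K
dS_surr = -3857.2220/425.3950 = -9.0674 kJ/K
dS_gen = 10.8063 - 9.0674 = 1.7389 kJ/K (irreversible)

dS_gen = 1.7389 kJ/K, irreversible


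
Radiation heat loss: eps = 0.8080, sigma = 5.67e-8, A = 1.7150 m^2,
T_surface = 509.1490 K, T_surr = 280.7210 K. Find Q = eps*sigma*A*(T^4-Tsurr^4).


T^4 = 6.7202e+10
Tsurr^4 = 6.2101e+09
Q = 0.8080 * 5.67e-8 * 1.7150 * 6.0991e+10 = 4792.1204 W

4792.1204 W


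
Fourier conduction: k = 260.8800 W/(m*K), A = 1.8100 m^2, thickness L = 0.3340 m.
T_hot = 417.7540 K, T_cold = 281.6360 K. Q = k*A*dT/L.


dT = 136.1180 K
Q = 260.8800 * 1.8100 * 136.1180 / 0.3340 = 192436.9448 W

192436.9448 W


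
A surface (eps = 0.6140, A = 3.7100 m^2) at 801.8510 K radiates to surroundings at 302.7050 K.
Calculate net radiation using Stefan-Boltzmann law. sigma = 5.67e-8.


T^4 = 4.1340e+11
Tsurr^4 = 8.3961e+09
Q = 0.6140 * 5.67e-8 * 3.7100 * 4.0501e+11 = 52310.4968 W

52310.4968 W


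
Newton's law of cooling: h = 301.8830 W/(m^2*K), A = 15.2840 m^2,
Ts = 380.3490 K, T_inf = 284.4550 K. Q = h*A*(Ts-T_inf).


dT = 95.8940 K
Q = 301.8830 * 15.2840 * 95.8940 = 442452.9763 W

442452.9763 W


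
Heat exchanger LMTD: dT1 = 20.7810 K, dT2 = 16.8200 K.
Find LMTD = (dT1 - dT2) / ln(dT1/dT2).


dT1/dT2 = 1.2355
ln(dT1/dT2) = 0.2115
LMTD = 3.9610 / 0.2115 = 18.7307 K

18.7307 K


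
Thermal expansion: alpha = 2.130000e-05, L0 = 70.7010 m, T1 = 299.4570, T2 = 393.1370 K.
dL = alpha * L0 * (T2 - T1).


dT = 93.6800 K
dL = 2.130000e-05 * 70.7010 * 93.6800 = 0.141076 m
L_final = 70.842076 m

dL = 0.141076 m


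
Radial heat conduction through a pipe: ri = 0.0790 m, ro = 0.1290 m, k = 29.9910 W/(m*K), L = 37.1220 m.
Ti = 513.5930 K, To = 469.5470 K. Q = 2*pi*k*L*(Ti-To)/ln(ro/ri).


dT = 44.0460 K
ln(ro/ri) = 0.4904
Q = 2*pi*29.9910*37.1220*44.0460 / 0.4904 = 628332.5932 W

628332.5932 W


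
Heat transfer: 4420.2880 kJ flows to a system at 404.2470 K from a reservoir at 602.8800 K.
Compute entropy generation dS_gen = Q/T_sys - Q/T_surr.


dS_sys = 4420.2880/404.2470 = 10.9346 kJ/K
dS_surr = -4420.2880/602.8800 = -7.3320 kJ/K
dS_gen = 10.9346 - 7.3320 = 3.6027 kJ/K (irreversible)

dS_gen = 3.6027 kJ/K, irreversible


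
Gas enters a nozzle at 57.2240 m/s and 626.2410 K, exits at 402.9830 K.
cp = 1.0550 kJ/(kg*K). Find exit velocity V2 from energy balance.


dT = 223.2580 K
2*cp*1000*dT = 471074.3800
V1^2 = 3274.5862
V2 = sqrt(474348.9662) = 688.7300 m/s

688.7300 m/s


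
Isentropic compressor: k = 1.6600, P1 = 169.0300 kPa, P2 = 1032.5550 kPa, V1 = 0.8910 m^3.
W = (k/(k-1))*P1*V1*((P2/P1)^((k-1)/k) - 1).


(k-1)/k = 0.3976
(P2/P1)^exp = 2.0535
W = 2.5152 * 169.0300 * 0.8910 * (2.0535 - 1) = 399.0461 kJ

399.0461 kJ


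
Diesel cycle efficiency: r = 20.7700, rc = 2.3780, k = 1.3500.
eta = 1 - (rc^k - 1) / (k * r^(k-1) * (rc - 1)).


r^(k-1) = 2.8914
rc^k = 3.2202
eta = 0.5872 = 58.7227%

58.7227%


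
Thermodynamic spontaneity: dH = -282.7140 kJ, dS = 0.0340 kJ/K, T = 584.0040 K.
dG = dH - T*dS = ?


T*dS = 584.0040 * 0.0340 = 19.8561 kJ
dG = -282.7140 - 19.8561 = -302.5701 kJ (spontaneous)

dG = -302.5701 kJ, spontaneous


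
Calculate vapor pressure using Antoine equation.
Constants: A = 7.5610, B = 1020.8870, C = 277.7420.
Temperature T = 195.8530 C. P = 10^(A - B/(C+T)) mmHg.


C+T = 473.5950
B/(C+T) = 2.1556
log10(P) = 7.5610 - 2.1556 = 5.4054
P = 10^5.4054 = 254324.4638 mmHg

254324.4638 mmHg


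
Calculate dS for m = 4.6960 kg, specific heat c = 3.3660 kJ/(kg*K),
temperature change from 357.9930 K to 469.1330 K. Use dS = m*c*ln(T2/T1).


T2/T1 = 1.3105
ln(T2/T1) = 0.2704
dS = 4.6960 * 3.3660 * 0.2704 = 4.2737 kJ/K

4.2737 kJ/K


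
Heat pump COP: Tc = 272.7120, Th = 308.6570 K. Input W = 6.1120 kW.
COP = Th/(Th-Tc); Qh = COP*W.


COP = 308.6570 / 35.9450 = 8.5869
Qh = 8.5869 * 6.1120 = 52.4833 kW

COP = 8.5869, Qh = 52.4833 kW


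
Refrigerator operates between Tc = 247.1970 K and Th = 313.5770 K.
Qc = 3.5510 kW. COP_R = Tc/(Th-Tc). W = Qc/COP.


COP = 247.1970 / 66.3800 = 3.7240
W = 3.5510 / 3.7240 = 0.9536 kW

COP = 3.7240, W = 0.9536 kW


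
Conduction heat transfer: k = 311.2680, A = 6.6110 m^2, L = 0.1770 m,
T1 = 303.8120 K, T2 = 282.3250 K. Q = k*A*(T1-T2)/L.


dT = 21.4870 K
Q = 311.2680 * 6.6110 * 21.4870 / 0.1770 = 249806.7388 W

249806.7388 W


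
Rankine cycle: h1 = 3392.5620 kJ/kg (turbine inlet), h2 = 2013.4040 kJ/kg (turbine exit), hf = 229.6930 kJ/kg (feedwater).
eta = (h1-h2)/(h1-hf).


W = 1379.1580 kJ/kg
Q_in = 3162.8690 kJ/kg
eta = 0.4360 = 43.6047%

eta = 43.6047%


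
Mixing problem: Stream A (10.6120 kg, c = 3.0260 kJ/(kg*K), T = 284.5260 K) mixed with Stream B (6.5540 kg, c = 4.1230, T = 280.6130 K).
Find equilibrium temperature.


num = 16719.4382
den = 59.1341
Tf = 282.7379 K

282.7379 K


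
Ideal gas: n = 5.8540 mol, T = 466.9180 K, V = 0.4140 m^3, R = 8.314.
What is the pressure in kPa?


P = nRT/V = 5.8540 * 8.314 * 466.9180 / 0.4140
= 22724.9719 / 0.4140 = 54891.2365 Pa = 54.8912 kPa

54.8912 kPa


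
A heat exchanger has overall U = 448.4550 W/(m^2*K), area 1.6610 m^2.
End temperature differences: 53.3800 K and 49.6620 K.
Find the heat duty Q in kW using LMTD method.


LMTD = 51.4986 K
Q = 448.4550 * 1.6610 * 51.4986 = 38360.4953 W = 38.3605 kW

38.3605 kW


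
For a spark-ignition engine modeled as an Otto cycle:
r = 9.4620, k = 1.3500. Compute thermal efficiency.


r^(k-1) = 2.1958
eta = 1 - 1/2.1958 = 0.5446 = 54.4586%

54.4586%


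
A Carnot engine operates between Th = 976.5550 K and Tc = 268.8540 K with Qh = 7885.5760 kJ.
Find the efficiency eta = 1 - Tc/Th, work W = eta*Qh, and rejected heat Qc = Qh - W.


eta = 1 - 268.8540/976.5550 = 0.7247
W = 0.7247 * 7885.5760 = 5714.6090 kJ
Qc = 7885.5760 - 5714.6090 = 2170.9670 kJ

eta = 72.4691%, W = 5714.6090 kJ, Qc = 2170.9670 kJ


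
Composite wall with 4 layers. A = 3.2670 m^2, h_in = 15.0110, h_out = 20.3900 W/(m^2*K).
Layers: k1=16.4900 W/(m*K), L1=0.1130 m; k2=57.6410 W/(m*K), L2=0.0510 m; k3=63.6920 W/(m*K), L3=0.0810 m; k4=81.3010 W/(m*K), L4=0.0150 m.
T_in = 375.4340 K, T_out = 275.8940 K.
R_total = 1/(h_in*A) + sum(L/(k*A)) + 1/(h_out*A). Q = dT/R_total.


R_conv_in = 1/(15.0110*3.2670) = 0.0204
R_1 = 0.1130/(16.4900*3.2670) = 0.0021
R_2 = 0.0510/(57.6410*3.2670) = 0.0003
R_3 = 0.0810/(63.6920*3.2670) = 0.0004
R_4 = 0.0150/(81.3010*3.2670) = 5.6474e-05
R_conv_out = 1/(20.3900*3.2670) = 0.0150
R_total = 0.0382 K/W
Q = 99.5400 / 0.0382 = 2604.5960 W

R_total = 0.0382 K/W, Q = 2604.5960 W


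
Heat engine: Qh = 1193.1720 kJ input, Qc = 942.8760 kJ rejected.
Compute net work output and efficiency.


W = 1193.1720 - 942.8760 = 250.2960 kJ
eta = 250.2960 / 1193.1720 = 0.2098 = 20.9774%

W = 250.2960 kJ, eta = 20.9774%


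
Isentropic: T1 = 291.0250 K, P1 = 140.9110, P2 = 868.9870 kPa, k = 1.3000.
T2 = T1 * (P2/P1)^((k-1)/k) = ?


(k-1)/k = 0.2308
(P2/P1)^exp = 1.5217
T2 = 291.0250 * 1.5217 = 442.8471 K

442.8471 K


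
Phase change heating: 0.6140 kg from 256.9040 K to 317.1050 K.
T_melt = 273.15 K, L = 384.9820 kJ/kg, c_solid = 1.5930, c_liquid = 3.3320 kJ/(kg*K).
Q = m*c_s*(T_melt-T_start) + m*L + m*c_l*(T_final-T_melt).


Q1 (sensible, solid) = 0.6140 * 1.5930 * 16.2460 = 15.8902 kJ
Q2 (latent) = 0.6140 * 384.9820 = 236.3789 kJ
Q3 (sensible, liquid) = 0.6140 * 3.3320 * 43.9550 = 89.9252 kJ
Q_total = 342.1944 kJ

342.1944 kJ


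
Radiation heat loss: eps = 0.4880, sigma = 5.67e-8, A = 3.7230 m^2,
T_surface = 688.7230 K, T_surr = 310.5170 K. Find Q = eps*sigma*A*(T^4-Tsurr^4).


T^4 = 2.2500e+11
Tsurr^4 = 9.2970e+09
Q = 0.4880 * 5.67e-8 * 3.7230 * 2.1570e+11 = 22220.1920 W

22220.1920 W


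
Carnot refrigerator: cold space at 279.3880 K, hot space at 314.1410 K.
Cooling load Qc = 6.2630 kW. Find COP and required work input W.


COP = 279.3880 / 34.7530 = 8.0392
W = 6.2630 / 8.0392 = 0.7791 kW

COP = 8.0392, W = 0.7791 kW


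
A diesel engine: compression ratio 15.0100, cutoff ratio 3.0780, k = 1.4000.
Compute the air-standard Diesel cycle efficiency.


r^(k-1) = 2.9550
rc^k = 4.8259
eta = 0.5550 = 55.4954%

55.4954%


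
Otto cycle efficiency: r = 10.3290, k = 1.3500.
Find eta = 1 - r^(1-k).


r^(k-1) = 2.2642
eta = 1 - 1/2.2642 = 0.5583 = 55.8349%

55.8349%


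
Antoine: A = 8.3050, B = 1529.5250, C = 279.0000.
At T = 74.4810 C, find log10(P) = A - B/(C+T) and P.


C+T = 353.4810
B/(C+T) = 4.3270
log10(P) = 8.3050 - 4.3270 = 3.9780
P = 10^3.9780 = 9505.2607 mmHg

9505.2607 mmHg


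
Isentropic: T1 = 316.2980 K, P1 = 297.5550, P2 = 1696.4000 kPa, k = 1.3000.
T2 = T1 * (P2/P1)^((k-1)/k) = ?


(k-1)/k = 0.2308
(P2/P1)^exp = 1.4944
T2 = 316.2980 * 1.4944 = 472.6601 K

472.6601 K


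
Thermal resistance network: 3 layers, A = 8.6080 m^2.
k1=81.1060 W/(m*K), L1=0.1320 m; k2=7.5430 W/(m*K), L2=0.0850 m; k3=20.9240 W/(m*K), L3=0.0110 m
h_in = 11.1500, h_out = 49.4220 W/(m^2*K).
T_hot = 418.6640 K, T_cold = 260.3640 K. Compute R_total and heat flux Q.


R_conv_in = 1/(11.1500*8.6080) = 0.0104
R_1 = 0.1320/(81.1060*8.6080) = 0.0002
R_2 = 0.0850/(7.5430*8.6080) = 0.0013
R_3 = 0.0110/(20.9240*8.6080) = 6.1073e-05
R_conv_out = 1/(49.4220*8.6080) = 0.0024
R_total = 0.0143 K/W
Q = 158.3000 / 0.0143 = 11047.7133 W

R_total = 0.0143 K/W, Q = 11047.7133 W
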